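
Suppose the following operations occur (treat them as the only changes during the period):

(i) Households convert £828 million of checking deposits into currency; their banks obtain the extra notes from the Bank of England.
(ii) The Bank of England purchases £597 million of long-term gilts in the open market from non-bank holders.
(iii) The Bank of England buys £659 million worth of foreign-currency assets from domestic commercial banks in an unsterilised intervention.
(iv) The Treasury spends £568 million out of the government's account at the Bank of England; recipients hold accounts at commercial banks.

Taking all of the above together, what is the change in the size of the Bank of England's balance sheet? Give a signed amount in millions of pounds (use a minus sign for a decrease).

+£1256 million

Currency withdrawal £828 million: only the composition of liabilities changes → 0.
Asset purchase (from non-banks) £597 million: a Bank of England asset is acquired → +£597M.
FX purchase £659 million: a Bank of England asset is acquired → +£659M.
Government spending £568 million: only the composition of liabilities changes → 0.
Net: 0 + 597 + 659 + 0 = +£1256 million.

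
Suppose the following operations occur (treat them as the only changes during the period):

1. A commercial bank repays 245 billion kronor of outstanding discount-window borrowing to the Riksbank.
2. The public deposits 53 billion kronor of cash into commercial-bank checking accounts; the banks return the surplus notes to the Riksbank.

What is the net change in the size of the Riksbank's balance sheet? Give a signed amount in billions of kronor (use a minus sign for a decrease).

Riksbank balance sheet:
  Assets:      Loans to banks −245B
  Liabilities: Bank reserves −192B, Currency in circulation −53B
Change in total Riksbank assets = -245 billion.

-245 billion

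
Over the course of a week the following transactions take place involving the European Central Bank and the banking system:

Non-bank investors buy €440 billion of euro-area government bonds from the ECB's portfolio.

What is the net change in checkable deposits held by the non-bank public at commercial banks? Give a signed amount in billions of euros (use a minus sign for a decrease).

-€440 billion

Asset sale (to non-banks) €440 billion: non-bank counterparties' bank balances fall → −€440B.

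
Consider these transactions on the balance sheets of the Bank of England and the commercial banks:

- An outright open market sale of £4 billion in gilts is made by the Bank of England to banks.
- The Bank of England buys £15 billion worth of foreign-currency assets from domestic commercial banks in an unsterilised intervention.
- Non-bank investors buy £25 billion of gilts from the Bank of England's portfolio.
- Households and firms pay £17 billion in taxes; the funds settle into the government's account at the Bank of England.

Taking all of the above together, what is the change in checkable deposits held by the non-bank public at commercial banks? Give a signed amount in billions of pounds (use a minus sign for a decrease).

-£42 billion

OMO sale (to banks) £4 billion: the counterparty is a bank, so public deposits are unchanged → 0.
FX purchase £15 billion: the counterparty is a bank, so public deposits are unchanged → 0.
Asset sale (to non-banks) £25 billion: non-bank counterparties' bank balances fall → −£25B.
Government account inflow £17 billion: non-bank counterparties' bank balances fall → −£17B.
Net: 0 + 0 − 25 − 17 = -£42 billion.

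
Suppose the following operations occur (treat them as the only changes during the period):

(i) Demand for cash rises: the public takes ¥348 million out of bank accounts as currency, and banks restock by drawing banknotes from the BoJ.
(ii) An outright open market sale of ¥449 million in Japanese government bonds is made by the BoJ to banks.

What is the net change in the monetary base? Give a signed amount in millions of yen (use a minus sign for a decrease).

Currency withdrawal ¥348 million: just a shift between currency and reserves — both are base money → 0.
OMO sale (to banks) ¥449 million: BoJ balance sheet contracts → −¥449M.
Net: 0 − 449 = -¥449 million.

-¥449 million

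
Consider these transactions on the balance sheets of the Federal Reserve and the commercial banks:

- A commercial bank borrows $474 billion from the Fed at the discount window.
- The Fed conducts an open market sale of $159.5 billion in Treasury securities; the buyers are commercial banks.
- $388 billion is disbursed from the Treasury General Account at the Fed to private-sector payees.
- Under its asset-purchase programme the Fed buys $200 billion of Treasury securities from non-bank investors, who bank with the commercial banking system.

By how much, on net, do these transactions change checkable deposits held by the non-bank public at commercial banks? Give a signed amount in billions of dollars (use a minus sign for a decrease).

+$588 billion

Fed balance sheet:
  Assets:      Securities +$40.5B, Loans to banks +$474B
  Liabilities: Bank reserves +$902.5B, Government deposits −$388B
Commercial banking system:
  Assets:      Reserves at CB +$902.5B, Securities +$159.5B
  Liabilities: Checkable deposits +$588B, Borrowings from CB +$474B
So the change in checkable deposits held by the non-bank public at commercial banks is +$588 billion.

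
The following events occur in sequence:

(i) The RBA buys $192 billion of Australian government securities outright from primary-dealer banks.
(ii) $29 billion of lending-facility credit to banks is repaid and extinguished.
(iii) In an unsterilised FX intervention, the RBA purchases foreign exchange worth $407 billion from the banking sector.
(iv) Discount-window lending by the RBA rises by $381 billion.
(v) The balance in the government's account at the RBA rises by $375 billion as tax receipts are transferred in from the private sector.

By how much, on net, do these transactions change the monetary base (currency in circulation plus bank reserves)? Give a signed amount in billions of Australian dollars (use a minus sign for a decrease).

RBA balance sheet:
  Assets:      Securities +$192B, Loans to banks +$352B, Foreign assets +$407B
  Liabilities: Bank reserves +$576B, Government deposits +$375B
Commercial banking system:
  Assets:      Reserves at CB +$576B, Securities −$192B, Foreign assets −$407B
  Liabilities: Checkable deposits −$375B, Borrowings from CB +$352B
Monetary base = currency + reserves: 0 + (+$576B) = +$576 billion.

+$576 billion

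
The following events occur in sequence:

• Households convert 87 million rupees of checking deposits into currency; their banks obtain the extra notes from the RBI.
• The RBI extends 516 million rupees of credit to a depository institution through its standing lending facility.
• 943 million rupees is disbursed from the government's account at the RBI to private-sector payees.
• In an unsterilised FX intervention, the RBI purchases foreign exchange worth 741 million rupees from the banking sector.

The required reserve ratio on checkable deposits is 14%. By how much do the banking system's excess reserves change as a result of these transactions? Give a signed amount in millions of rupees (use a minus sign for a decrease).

+1993.16 million

Currency withdrawal 87 million rupees: reserves −87M, deposits −87M.
Discount-window loan 516 million rupees: reserves +516M, deposits 0.
Government spending 943 million rupees: reserves +943M, deposits +943M.
FX purchase 741 million rupees: reserves +741M, deposits 0.
Totals: Δreserves = +2113M, Δdeposits = +856M.
Δrequired reserves = 14% × +856M = +119.84M.
Δexcess reserves = Δreserves − Δrequired = +2113M − (+119.84M) = +1993.16 million.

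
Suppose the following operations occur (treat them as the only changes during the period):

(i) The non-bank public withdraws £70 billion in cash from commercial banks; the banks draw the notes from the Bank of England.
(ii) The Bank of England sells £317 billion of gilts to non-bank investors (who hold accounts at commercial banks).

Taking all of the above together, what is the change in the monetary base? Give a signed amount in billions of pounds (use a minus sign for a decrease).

-£317 billion

Currency withdrawal £70 billion: just a shift between currency and reserves — both are base money → 0.
Asset sale (to non-banks) £317 billion: Bank of England balance sheet contracts → −£317B.
Net: 0 − 317 = -£317 billion.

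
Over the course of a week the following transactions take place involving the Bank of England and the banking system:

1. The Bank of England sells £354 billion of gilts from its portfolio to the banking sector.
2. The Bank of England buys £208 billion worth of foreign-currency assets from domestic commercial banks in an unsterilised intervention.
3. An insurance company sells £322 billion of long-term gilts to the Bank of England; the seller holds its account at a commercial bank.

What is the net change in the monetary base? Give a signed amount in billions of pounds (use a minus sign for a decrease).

Bank of England balance sheet:
  Assets:      Securities −£32B, Foreign assets +£208B
  Liabilities: Bank reserves +£176B
Monetary base = currency + reserves: 0 + (+£176B) = +£176 billion.

+£176 billion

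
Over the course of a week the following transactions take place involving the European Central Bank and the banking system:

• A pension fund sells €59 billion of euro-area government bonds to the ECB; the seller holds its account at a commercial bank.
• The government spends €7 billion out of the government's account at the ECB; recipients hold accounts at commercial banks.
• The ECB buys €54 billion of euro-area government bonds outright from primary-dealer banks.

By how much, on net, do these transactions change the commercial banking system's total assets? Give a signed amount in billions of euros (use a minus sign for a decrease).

+€66 billion

Asset purchase (from non-banks) €59 billion: bank balance sheets expand → +€59B.
Government spending €7 billion: bank balance sheets expand → +€7B.
OMO purchase (from banks) €54 billion: just an asset swap on bank balance sheets → 0.
Net: 59 + 7 + 0 = +€66 billion.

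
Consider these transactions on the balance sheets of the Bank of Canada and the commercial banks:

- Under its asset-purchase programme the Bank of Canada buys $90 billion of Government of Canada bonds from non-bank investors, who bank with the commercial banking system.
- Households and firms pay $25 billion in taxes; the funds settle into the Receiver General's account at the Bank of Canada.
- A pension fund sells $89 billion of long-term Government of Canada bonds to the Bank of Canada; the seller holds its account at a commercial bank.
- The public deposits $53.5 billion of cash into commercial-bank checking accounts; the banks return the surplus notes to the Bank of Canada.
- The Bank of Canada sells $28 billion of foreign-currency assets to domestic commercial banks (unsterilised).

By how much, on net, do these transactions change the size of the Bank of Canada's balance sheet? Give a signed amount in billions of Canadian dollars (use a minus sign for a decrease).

Asset purchase (from non-banks) $90 billion: a Bank of Canada asset is acquired → +$90B.
Government account inflow $25 billion: only the composition of liabilities changes → 0.
Asset purchase (from non-banks) $89 billion: a Bank of Canada asset is acquired → +$89B.
Currency deposit $53.5 billion: only the composition of liabilities changes → 0.
FX sale $28 billion: a Bank of Canada asset is shed → −$28B.
Net: 90 + 0 + 89 + 0 − 28 = +$151 billion.

+$151 billion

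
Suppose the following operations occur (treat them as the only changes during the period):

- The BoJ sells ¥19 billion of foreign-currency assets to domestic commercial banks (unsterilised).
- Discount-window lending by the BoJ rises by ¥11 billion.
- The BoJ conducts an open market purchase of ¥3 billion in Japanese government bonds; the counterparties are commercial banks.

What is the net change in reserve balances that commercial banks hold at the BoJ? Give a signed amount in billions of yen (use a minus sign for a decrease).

BoJ balance sheet:
  Assets:      Securities +¥3B, Loans to banks +¥11B, Foreign assets −¥19B
  Liabilities: Bank reserves −¥5B
Commercial banking system:
  Assets:      Reserves at CB −¥5B, Securities −¥3B, Foreign assets +¥19B
  Liabilities: Borrowings from CB +¥11B
So the change in reserve balances that commercial banks hold at the BoJ is -¥5 billion.

-¥5 billion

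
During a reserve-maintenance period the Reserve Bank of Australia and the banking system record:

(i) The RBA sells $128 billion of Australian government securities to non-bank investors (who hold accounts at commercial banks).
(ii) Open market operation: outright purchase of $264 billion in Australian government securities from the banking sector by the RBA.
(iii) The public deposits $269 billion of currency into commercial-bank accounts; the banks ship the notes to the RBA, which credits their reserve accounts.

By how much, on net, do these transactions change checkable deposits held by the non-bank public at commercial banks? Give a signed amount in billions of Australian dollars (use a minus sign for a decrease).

RBA balance sheet:
  Assets:      Securities +$136B
  Liabilities: Bank reserves +$405B, Currency in circulation −$269B
Commercial banking system:
  Assets:      Reserves at CB +$405B, Securities −$264B
  Liabilities: Checkable deposits +$141B
So the change in checkable deposits held by the non-bank public at commercial banks is +$141 billion.

+$141 billion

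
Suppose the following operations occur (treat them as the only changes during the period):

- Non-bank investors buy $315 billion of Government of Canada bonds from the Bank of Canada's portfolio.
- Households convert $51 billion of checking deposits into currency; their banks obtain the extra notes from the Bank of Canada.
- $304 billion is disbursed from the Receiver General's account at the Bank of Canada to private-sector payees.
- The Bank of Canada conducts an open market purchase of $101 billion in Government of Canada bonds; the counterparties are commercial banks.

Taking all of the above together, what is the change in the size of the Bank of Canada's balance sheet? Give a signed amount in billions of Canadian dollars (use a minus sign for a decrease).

-$214 billion

Bank of Canada balance sheet:
  Assets:      Securities −$214B
  Liabilities: Bank reserves +$39B, Currency in circulation +$51B, Government deposits −$304B
Commercial banking system:
  Assets:      Reserves at CB +$39B, Securities −$101B
  Liabilities: Checkable deposits −$62B
Change in total Bank of Canada assets = -$214 billion.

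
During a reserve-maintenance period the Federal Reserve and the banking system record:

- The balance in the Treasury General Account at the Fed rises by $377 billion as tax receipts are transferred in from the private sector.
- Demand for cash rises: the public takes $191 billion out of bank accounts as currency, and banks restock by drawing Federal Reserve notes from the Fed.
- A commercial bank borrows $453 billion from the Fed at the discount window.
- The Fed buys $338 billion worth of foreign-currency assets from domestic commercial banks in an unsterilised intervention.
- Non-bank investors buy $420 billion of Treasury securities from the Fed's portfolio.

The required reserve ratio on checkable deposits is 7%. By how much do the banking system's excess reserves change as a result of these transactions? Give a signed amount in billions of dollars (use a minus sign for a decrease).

-$127.84 billion

Government account inflow $377 billion: reserves −$377B, deposits −$377B.
Currency withdrawal $191 billion: reserves −$191B, deposits −$191B.
Discount-window loan $453 billion: reserves +$453B, deposits 0.
FX purchase $338 billion: reserves +$338B, deposits 0.
Asset sale (to non-banks) $420 billion: reserves −$420B, deposits −$420B.
Totals: Δreserves = −$197B, Δdeposits = −$988B.
Δrequired reserves = 7% × −$988B = −$69.16B.
Δexcess reserves = Δreserves − Δrequired = −$197B − (−$69.16B) = -$127.84 billion.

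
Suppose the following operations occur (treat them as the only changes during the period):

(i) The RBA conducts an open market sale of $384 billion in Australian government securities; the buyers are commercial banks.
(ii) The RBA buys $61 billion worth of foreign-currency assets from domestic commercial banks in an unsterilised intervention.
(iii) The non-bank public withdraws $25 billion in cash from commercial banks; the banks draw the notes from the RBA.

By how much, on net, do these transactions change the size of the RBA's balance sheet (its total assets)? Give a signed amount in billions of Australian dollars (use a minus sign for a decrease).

OMO sale (to banks) $384 billion: an RBA asset is shed → −$384B.
FX purchase $61 billion: an RBA asset is acquired → +$61B.
Currency withdrawal $25 billion: only the composition of liabilities changes → 0.
Net: −384 + 61 + 0 = -$323 billion.

-$323 billion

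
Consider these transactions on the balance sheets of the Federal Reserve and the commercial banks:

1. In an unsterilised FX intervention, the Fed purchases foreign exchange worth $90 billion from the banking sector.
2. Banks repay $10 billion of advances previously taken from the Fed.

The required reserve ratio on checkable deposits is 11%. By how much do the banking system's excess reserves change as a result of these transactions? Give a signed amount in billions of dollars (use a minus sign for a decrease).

+$80 billion

FX purchase $90 billion: reserves +$90B, deposits 0.
Discount-window repayment $10 billion: reserves −$10B, deposits 0.
Totals: Δreserves = +$80B, Δdeposits = 0.
Δrequired reserves = 11% × 0 = 0.
Δexcess reserves = Δreserves − Δrequired = +$80B − (0) = +$80 billion.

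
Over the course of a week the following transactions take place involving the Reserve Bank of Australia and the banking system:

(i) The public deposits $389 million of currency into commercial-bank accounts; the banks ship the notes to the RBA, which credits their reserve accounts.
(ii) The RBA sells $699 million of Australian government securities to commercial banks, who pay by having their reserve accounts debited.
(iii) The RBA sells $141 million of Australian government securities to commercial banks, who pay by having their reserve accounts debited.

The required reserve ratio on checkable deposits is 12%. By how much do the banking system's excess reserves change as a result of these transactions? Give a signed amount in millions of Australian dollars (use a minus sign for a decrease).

-$497.68 million

Currency deposit $389 million: reserves +$389M, deposits +$389M.
OMO sale (to banks) $699 million: reserves −$699M, deposits 0.
OMO sale (to banks) $141 million: reserves −$141M, deposits 0.
Totals: Δreserves = −$451M, Δdeposits = +$389M.
Δrequired reserves = 12% × +$389M = +$46.68M.
Δexcess reserves = Δreserves − Δrequired = −$451M − (+$46.68M) = -$497.68 million.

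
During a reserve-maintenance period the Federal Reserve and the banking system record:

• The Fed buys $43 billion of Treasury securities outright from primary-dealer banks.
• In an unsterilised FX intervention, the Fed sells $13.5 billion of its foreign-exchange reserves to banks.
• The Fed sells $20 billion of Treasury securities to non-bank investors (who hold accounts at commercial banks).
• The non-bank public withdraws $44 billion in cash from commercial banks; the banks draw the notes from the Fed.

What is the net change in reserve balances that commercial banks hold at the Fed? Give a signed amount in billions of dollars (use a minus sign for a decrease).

OMO purchase (from banks) $43 billion: the Fed pays by crediting reserve accounts → +$43B.
FX sale $13.5 billion: the buying banks pay out of their reserve balances → −$13.5B.
Asset sale (to non-banks) $20 billion: the non-bank buyers' banks settle from reserves → −$20B.
Currency withdrawal $44 billion: banks swap reserves for currency → −$44B.
Net: 43 − 13.5 − 20 − 44 = -$34.5 billion.

-$34.5 billion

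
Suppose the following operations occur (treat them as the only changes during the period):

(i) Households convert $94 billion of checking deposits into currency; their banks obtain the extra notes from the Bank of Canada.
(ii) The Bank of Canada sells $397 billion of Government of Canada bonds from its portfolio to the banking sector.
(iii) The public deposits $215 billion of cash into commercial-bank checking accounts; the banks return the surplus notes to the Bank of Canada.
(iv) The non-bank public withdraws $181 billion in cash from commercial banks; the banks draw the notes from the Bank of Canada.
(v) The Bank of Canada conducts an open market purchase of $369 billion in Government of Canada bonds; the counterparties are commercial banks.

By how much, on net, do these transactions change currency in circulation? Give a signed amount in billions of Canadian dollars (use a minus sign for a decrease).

Bank of Canada balance sheet:
  Assets:      Securities −$28B
  Liabilities: Bank reserves −$88B, Currency in circulation +$60B
So the change in currency in circulation is +$60 billion.

+$60 billion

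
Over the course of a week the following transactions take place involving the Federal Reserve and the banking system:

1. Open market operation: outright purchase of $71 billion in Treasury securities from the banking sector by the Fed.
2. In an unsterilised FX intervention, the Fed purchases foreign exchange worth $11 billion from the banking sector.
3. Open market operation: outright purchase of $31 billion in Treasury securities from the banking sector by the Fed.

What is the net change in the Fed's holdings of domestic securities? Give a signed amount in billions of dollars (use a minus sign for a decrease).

+$102 billion

OMO purchase (from banks) $71 billion: securities added to the Fed's portfolio → +$71B.
FX purchase $11 billion: the Fed's securities portfolio is untouched → 0.
OMO purchase (from banks) $31 billion: securities added to the Fed's portfolio → +$31B.
Net: 71 + 0 + 31 = +$102 billion.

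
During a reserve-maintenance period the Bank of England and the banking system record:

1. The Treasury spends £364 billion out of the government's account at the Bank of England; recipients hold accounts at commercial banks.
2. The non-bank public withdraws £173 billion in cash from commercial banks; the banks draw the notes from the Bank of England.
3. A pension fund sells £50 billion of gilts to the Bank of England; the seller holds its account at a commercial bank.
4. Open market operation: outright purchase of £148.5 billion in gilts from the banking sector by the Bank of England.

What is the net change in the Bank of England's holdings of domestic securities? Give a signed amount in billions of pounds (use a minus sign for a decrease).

Bank of England balance sheet:
  Assets:      Securities +£198.5B
  Liabilities: Bank reserves +£389.5B, Currency in circulation +£173B, Government deposits −£364B
So the change in the Bank of England's holdings of domestic securities is +£198.5 billion.

+£198.5 billion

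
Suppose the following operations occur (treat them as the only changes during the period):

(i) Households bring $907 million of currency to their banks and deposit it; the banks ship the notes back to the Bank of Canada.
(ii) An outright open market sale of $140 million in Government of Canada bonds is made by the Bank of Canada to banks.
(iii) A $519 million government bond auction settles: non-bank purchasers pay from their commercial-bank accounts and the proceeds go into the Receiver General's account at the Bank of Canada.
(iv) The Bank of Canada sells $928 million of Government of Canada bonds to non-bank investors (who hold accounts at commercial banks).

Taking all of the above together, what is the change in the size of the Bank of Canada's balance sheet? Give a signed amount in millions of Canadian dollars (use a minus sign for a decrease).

-$1068 million

Bank of Canada balance sheet:
  Assets:      Securities −$1068M
  Liabilities: Bank reserves −$680M, Currency in circulation −$907M, Government deposits +$519M
Change in total Bank of Canada assets = -$1068 million.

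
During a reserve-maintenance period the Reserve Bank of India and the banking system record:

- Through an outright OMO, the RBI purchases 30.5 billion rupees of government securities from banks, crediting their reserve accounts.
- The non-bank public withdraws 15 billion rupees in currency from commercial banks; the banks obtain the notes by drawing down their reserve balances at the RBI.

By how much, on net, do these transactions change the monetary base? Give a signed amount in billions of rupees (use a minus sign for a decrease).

+30.5 billion

RBI balance sheet:
  Assets:      Securities +30.5B
  Liabilities: Bank reserves +15.5B, Currency in circulation +15B
Commercial banking system:
  Assets:      Reserves at CB +15.5B, Securities −30.5B
  Liabilities: Checkable deposits −15B
Monetary base = currency + reserves: +15B + (+15.5B) = +30.5 billion.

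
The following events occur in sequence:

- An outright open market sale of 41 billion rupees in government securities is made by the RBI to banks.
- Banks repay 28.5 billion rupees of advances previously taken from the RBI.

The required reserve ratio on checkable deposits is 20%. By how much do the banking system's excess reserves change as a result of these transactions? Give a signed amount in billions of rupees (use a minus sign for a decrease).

OMO sale (to banks) 41 billion rupees: reserves −41B, deposits 0.
Discount-window repayment 28.5 billion rupees: reserves −28.5B, deposits 0.
Totals: Δreserves = −69.5B, Δdeposits = 0.
Δrequired reserves = 20% × 0 = 0.
Δexcess reserves = Δreserves − Δrequired = −69.5B − (0) = -69.5 billion.

-69.5 billion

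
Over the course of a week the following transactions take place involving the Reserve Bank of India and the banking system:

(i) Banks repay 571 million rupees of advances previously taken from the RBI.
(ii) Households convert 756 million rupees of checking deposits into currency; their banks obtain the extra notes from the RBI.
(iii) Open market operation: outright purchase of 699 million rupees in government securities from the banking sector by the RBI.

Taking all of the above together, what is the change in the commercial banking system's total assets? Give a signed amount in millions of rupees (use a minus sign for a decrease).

Discount-window repayment 571 million rupees: bank balance sheets shrink → −571M.
Currency withdrawal 756 million rupees: bank balance sheets shrink → −756M.
OMO purchase (from banks) 699 million rupees: just an asset swap on bank balance sheets → 0.
Net: −571 − 756 + 0 = -1327 million.

-1327 million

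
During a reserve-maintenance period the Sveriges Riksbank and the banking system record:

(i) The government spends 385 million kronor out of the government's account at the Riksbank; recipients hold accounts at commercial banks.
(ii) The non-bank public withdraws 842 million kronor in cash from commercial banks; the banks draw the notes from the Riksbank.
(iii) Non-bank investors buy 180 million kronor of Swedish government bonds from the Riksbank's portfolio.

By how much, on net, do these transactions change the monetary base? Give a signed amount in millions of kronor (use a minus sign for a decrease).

Riksbank balance sheet:
  Assets:      Securities −180M
  Liabilities: Bank reserves −637M, Currency in circulation +842M, Government deposits −385M
Monetary base = currency + reserves: +842M + (−637M) = +205 million.

+205 million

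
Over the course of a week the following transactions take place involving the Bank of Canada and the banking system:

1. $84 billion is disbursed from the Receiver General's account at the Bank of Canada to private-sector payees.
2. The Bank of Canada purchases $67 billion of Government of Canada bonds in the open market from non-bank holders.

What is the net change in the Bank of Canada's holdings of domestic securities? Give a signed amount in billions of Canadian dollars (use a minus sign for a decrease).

Bank of Canada balance sheet:
  Assets:      Securities +$67B
  Liabilities: Bank reserves +$151B, Government deposits −$84B
So the change in the Bank of Canada's holdings of domestic securities is +$67 billion.

+$67 billion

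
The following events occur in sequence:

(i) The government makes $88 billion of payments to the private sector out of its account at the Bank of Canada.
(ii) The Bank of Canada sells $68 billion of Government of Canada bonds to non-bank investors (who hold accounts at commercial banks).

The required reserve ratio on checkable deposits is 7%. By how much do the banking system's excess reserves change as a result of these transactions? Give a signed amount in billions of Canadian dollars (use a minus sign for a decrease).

+$18.6 billion

Government spending $88 billion: reserves +$88B, deposits +$88B.
Asset sale (to non-banks) $68 billion: reserves −$68B, deposits −$68B.
Totals: Δreserves = +$20B, Δdeposits = +$20B.
Δrequired reserves = 7% × +$20B = +$1.4B.
Δexcess reserves = Δreserves − Δrequired = +$20B − (+$1.4B) = +$18.6 billion.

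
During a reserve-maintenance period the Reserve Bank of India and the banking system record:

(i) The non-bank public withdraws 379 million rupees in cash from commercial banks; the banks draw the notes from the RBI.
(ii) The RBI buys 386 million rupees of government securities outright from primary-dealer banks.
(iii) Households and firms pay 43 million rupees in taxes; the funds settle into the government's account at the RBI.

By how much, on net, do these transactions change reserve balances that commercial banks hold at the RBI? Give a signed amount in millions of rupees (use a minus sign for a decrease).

-36 million

Currency withdrawal 379 million rupees: banks swap reserves for currency → −379M.
OMO purchase (from banks) 386 million rupees: the RBI pays by crediting reserve accounts → +386M.
Government account inflow 43 million rupees: funds move from bank reserves into the government account → −43M.
Net: −379 + 386 − 43 = -36 million.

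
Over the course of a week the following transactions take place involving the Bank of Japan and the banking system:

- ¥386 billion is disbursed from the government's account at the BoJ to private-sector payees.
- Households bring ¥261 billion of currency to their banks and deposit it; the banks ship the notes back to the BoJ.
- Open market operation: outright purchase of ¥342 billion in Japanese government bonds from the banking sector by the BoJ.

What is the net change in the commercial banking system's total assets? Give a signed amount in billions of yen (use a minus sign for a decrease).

BoJ balance sheet:
  Assets:      Securities +¥342B
  Liabilities: Bank reserves +¥989B, Currency in circulation −¥261B, Government deposits −¥386B
Commercial banking system:
  Assets:      Reserves at CB +¥989B, Securities −¥342B
  Liabilities: Checkable deposits +¥647B
Change in total bank assets = +¥647 billion.

+¥647 billion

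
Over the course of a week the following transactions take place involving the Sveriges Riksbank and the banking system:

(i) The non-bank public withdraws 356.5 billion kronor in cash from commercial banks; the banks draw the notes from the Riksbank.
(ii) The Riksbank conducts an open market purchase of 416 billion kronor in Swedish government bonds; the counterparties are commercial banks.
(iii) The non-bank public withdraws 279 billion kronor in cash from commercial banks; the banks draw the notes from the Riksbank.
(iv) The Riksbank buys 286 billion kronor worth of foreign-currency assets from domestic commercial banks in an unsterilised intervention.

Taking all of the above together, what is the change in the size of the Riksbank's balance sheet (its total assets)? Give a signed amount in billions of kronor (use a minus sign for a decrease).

+702 billion

Currency withdrawal 356.5 billion kronor: only the composition of liabilities changes → 0.
OMO purchase (from banks) 416 billion kronor: a Riksbank asset is acquired → +416B.
Currency withdrawal 279 billion kronor: only the composition of liabilities changes → 0.
FX purchase 286 billion kronor: a Riksbank asset is acquired → +286B.
Net: 0 + 416 + 0 + 286 = +702 billion.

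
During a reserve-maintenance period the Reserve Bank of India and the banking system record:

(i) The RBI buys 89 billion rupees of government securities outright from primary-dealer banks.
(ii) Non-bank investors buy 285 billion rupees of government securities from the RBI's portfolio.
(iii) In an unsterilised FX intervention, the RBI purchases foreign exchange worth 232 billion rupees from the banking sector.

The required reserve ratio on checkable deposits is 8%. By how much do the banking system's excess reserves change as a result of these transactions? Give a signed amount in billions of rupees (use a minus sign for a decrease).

OMO purchase (from banks) 89 billion rupees: reserves +89B, deposits 0.
Asset sale (to non-banks) 285 billion rupees: reserves −285B, deposits −285B.
FX purchase 232 billion rupees: reserves +232B, deposits 0.
Totals: Δreserves = +36B, Δdeposits = −285B.
Δrequired reserves = 8% × −285B = −22.8B.
Δexcess reserves = Δreserves − Δrequired = +36B − (−22.8B) = +58.8 billion.

+58.8 billion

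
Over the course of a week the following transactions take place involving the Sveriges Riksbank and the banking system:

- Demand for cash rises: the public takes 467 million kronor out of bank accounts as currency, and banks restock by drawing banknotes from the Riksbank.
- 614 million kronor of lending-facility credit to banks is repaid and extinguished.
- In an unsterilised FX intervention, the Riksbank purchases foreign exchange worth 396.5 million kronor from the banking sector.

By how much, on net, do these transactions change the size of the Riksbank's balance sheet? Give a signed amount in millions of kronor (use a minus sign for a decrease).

Currency withdrawal 467 million kronor: only the composition of liabilities changes → 0.
Discount-window repayment 614 million kronor: a Riksbank asset is shed → −614M.
FX purchase 396.5 million kronor: a Riksbank asset is acquired → +396.5M.
Net: 0 − 614 + 396.5 = -217.5 million.

-217.5 million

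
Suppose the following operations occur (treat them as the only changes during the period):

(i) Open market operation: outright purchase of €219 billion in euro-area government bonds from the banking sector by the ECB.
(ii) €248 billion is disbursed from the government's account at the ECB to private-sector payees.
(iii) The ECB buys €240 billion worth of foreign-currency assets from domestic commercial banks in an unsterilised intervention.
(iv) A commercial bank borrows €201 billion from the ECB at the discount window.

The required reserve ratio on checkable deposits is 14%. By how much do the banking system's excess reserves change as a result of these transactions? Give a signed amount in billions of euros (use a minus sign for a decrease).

OMO purchase (from banks) €219 billion: reserves +€219B, deposits 0.
Government spending €248 billion: reserves +€248B, deposits +€248B.
FX purchase €240 billion: reserves +€240B, deposits 0.
Discount-window loan €201 billion: reserves +€201B, deposits 0.
Totals: Δreserves = +€908B, Δdeposits = +€248B.
Δrequired reserves = 14% × +€248B = +€34.72B.
Δexcess reserves = Δreserves − Δrequired = +€908B − (+€34.72B) = +€873.28 billion.

+€873.28 billion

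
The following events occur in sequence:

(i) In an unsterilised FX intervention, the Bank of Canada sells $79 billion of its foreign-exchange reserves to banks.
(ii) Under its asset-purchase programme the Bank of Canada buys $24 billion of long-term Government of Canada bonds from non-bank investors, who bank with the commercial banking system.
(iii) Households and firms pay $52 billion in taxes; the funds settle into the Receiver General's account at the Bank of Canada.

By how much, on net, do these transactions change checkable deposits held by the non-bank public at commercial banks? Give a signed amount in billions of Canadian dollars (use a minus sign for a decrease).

-$28 billion

FX sale $79 billion: the counterparty is a bank, so public deposits are unchanged → 0.
Asset purchase (from non-banks) $24 billion: non-bank counterparties' bank balances rise → +$24B.
Government account inflow $52 billion: non-bank counterparties' bank balances fall → −$52B.
Net: 0 + 24 − 52 = -$28 billion.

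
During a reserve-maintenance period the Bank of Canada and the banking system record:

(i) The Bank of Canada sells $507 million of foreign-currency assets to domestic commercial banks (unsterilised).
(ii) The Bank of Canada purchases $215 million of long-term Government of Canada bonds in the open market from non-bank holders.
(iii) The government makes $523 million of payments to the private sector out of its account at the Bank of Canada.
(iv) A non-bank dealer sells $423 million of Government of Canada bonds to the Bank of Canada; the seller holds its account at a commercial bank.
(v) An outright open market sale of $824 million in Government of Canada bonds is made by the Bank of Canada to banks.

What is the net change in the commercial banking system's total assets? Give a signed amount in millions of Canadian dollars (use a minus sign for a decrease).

FX sale $507 million: just an asset swap on bank balance sheets → 0.
Asset purchase (from non-banks) $215 million: bank balance sheets expand → +$215M.
Government spending $523 million: bank balance sheets expand → +$523M.
Asset purchase (from non-banks) $423 million: bank balance sheets expand → +$423M.
OMO sale (to banks) $824 million: just an asset swap on bank balance sheets → 0.
Net: 0 + 215 + 523 + 423 + 0 = +$1161 million.

+$1161 million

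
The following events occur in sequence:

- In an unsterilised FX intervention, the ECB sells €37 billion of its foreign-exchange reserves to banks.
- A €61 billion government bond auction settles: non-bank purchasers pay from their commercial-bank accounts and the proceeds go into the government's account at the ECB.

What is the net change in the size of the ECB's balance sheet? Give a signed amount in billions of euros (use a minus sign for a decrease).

-€37 billion

ECB balance sheet:
  Assets:      Foreign assets −€37B
  Liabilities: Bank reserves −€98B, Government deposits +€61B
Commercial banking system:
  Assets:      Reserves at CB −€98B, Foreign assets +€37B
  Liabilities: Checkable deposits −€61B
Change in total ECB assets = -€37 billion.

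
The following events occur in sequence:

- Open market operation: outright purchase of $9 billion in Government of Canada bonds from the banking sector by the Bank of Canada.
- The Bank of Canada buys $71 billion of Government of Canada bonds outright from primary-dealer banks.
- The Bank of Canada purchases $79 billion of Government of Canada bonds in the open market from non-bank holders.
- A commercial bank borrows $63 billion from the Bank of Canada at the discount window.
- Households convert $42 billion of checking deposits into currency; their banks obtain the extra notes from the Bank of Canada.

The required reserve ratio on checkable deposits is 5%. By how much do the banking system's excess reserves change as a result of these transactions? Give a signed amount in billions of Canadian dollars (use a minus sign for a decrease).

+$178.15 billion

OMO purchase (from banks) $9 billion: reserves +$9B, deposits 0.
OMO purchase (from banks) $71 billion: reserves +$71B, deposits 0.
Asset purchase (from non-banks) $79 billion: reserves +$79B, deposits +$79B.
Discount-window loan $63 billion: reserves +$63B, deposits 0.
Currency withdrawal $42 billion: reserves −$42B, deposits −$42B.
Totals: Δreserves = +$180B, Δdeposits = +$37B.
Δrequired reserves = 5% × +$37B = +$1.85B.
Δexcess reserves = Δreserves − Δrequired = +$180B − (+$1.85B) = +$178.15 billion.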